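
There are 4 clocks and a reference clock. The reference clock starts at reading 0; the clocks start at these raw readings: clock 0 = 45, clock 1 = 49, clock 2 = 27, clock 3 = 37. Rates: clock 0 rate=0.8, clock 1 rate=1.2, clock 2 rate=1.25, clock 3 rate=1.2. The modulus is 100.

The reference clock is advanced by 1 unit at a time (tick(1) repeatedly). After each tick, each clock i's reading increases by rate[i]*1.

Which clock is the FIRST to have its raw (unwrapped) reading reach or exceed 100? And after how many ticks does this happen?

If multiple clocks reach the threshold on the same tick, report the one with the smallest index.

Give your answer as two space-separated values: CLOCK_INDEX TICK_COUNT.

clock 0: start=45, rate=0.8, needs 100-45 = 55; ticks = ceil(55/0.8) = ceil(68.7500) = 69; reading at tick 69 = 45 + 0.8*69 = 100.2000
clock 1: start=49, rate=1.2, needs 100-49 = 51; ticks = ceil(51/1.2) = ceil(42.5000) = 43; reading at tick 43 = 49 + 1.2*43 = 100.6000
clock 2: start=27, rate=1.25, needs 100-27 = 73; ticks = ceil(73/1.25) = ceil(58.4000) = 59; reading at tick 59 = 27 + 1.25*59 = 100.7500
clock 3: start=37, rate=1.2, needs 100-37 = 63; ticks = ceil(63/1.2) = ceil(52.5000) = 53; reading at tick 53 = 37 + 1.2*53 = 100.6000
Minimum tick count = 43; winners = [1]; smallest index = 1

Answer: 1 43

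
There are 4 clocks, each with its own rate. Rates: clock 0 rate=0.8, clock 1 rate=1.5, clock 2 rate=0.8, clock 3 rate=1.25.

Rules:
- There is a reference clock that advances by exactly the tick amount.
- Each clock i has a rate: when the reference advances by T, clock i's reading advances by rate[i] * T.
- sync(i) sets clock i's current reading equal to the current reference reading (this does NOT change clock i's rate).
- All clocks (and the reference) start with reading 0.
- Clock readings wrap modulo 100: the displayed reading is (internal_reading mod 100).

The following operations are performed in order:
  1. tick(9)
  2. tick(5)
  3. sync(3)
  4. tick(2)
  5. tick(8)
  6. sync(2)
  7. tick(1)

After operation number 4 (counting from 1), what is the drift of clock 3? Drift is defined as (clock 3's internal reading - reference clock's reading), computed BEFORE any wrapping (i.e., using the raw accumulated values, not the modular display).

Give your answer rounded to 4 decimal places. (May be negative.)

After op 1 tick(9): ref=9.0000 raw=[7.2000 13.5000 7.2000 11.2500]
After op 2 tick(5): ref=14.0000 raw=[11.2000 21.0000 11.2000 17.5000]
After op 3 sync(3): ref=14.0000 raw=[11.2000 21.0000 11.2000 14.0000]
After op 4 tick(2): ref=16.0000 raw=[12.8000 24.0000 12.8000 16.5000]
Drift of clock 3 after op 4: 16.5000 - 16.0000 = 0.5000

Answer: 0.5000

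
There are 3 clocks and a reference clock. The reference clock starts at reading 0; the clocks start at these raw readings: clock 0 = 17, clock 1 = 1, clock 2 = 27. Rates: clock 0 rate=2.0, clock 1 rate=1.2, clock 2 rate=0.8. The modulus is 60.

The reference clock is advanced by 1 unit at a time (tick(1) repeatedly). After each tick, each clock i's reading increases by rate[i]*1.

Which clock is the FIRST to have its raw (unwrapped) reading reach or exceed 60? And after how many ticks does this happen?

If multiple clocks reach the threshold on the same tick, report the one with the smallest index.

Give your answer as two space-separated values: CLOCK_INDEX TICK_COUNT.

Answer: 0 22

Derivation:
clock 0: start=17, rate=2.0, needs 60-17 = 43; ticks = ceil(43/2.0) = ceil(21.5000) = 22; reading at tick 22 = 17 + 2.0*22 = 61.0000
clock 1: start=1, rate=1.2, needs 60-1 = 59; ticks = ceil(59/1.2) = ceil(49.1667) = 50; reading at tick 50 = 1 + 1.2*50 = 61.0000
clock 2: start=27, rate=0.8, needs 60-27 = 33; ticks = ceil(33/0.8) = ceil(41.2500) = 42; reading at tick 42 = 27 + 0.8*42 = 60.6000
Minimum tick count = 22; winners = [0]; smallest index = 0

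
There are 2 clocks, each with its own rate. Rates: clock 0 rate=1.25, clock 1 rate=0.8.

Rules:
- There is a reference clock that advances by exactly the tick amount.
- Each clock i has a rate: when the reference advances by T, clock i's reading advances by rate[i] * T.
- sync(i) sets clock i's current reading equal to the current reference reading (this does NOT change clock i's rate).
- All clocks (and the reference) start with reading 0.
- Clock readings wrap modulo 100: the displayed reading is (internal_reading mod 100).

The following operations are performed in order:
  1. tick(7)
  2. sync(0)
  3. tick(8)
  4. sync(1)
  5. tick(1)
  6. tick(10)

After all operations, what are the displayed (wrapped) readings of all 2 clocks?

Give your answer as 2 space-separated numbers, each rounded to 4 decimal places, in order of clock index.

After op 1 tick(7): ref=7.0000 raw=[8.7500 5.6000]
After op 2 sync(0): ref=7.0000 raw=[7.0000 5.6000]
After op 3 tick(8): ref=15.0000 raw=[17.0000 12.0000]
After op 4 sync(1): ref=15.0000 raw=[17.0000 15.0000]
After op 5 tick(1): ref=16.0000 raw=[18.2500 15.8000]
After op 6 tick(10): ref=26.0000 raw=[30.7500 23.8000]
Wrap final raw readings (mod 100): 30.7500 mod 100 = 30.7500; 23.8000 mod 100 = 23.8000

Answer: 30.7500 23.8000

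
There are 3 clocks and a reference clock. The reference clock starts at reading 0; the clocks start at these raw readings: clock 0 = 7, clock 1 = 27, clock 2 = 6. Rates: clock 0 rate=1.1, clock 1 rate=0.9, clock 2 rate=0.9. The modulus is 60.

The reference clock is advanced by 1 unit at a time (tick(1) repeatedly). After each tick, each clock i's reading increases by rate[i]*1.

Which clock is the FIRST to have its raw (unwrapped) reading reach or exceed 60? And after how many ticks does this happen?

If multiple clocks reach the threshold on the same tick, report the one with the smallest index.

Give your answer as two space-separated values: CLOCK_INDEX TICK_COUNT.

clock 0: start=7, rate=1.1, needs 60-7 = 53; ticks = ceil(53/1.1) = ceil(48.1818) = 49; reading at tick 49 = 7 + 1.1*49 = 60.9000
clock 1: start=27, rate=0.9, needs 60-27 = 33; ticks = ceil(33/0.9) = ceil(36.6667) = 37; reading at tick 37 = 27 + 0.9*37 = 60.3000
clock 2: start=6, rate=0.9, needs 60-6 = 54; ticks = ceil(54/0.9) = ceil(60.0000) = 60; reading at tick 60 = 6 + 0.9*60 = 60.0000
Minimum tick count = 37; winners = [1]; smallest index = 1

Answer: 1 37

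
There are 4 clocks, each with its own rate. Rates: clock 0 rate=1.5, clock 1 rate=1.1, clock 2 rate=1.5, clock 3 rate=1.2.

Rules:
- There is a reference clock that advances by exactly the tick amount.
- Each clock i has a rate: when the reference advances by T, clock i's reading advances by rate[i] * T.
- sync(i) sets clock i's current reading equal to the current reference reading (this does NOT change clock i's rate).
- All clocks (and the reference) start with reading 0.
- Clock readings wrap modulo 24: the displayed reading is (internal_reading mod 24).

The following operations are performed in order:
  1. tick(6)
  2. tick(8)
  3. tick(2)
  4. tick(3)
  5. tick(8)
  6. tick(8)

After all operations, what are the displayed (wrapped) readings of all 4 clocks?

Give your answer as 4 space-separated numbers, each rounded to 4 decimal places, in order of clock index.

Answer: 4.5000 14.5000 4.5000 18.0000

Derivation:
After op 1 tick(6): ref=6.0000 raw=[9.0000 6.6000 9.0000 7.2000]
After op 2 tick(8): ref=14.0000 raw=[21.0000 15.4000 21.0000 16.8000]
After op 3 tick(2): ref=16.0000 raw=[24.0000 17.6000 24.0000 19.2000]
After op 4 tick(3): ref=19.0000 raw=[28.5000 20.9000 28.5000 22.8000]
After op 5 tick(8): ref=27.0000 raw=[40.5000 29.7000 40.5000 32.4000]
After op 6 tick(8): ref=35.0000 raw=[52.5000 38.5000 52.5000 42.0000]
Wrap final raw readings (mod 24): 52.5000 mod 24 = 4.5000; 38.5000 mod 24 = 14.5000; 52.5000 mod 24 = 4.5000; 42.0000 mod 24 = 18.0000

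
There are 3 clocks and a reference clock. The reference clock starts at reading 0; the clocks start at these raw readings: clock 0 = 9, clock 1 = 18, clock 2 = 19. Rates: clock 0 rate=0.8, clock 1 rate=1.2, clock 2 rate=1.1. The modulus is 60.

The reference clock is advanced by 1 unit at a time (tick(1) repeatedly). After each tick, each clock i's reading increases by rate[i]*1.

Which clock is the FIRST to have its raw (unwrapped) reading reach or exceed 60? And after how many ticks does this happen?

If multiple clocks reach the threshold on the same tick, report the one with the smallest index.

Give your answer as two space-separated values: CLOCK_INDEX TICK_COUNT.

clock 0: start=9, rate=0.8, needs 60-9 = 51; ticks = ceil(51/0.8) = ceil(63.7500) = 64; reading at tick 64 = 9 + 0.8*64 = 60.2000
clock 1: start=18, rate=1.2, needs 60-18 = 42; ticks = ceil(42/1.2) = ceil(35.0000) = 35; reading at tick 35 = 18 + 1.2*35 = 60.0000
clock 2: start=19, rate=1.1, needs 60-19 = 41; ticks = ceil(41/1.1) = ceil(37.2727) = 38; reading at tick 38 = 19 + 1.1*38 = 60.8000
Minimum tick count = 35; winners = [1]; smallest index = 1

Answer: 1 35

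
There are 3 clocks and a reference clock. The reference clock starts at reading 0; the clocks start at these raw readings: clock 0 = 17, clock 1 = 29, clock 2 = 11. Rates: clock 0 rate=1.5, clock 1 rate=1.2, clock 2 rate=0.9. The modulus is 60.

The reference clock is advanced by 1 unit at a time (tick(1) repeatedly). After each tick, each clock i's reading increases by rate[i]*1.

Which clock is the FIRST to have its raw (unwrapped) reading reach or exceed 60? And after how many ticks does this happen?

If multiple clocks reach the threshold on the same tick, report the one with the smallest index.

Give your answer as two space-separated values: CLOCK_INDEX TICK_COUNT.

clock 0: start=17, rate=1.5, needs 60-17 = 43; ticks = ceil(43/1.5) = ceil(28.6667) = 29; reading at tick 29 = 17 + 1.5*29 = 60.5000
clock 1: start=29, rate=1.2, needs 60-29 = 31; ticks = ceil(31/1.2) = ceil(25.8333) = 26; reading at tick 26 = 29 + 1.2*26 = 60.2000
clock 2: start=11, rate=0.9, needs 60-11 = 49; ticks = ceil(49/0.9) = ceil(54.4444) = 55; reading at tick 55 = 11 + 0.9*55 = 60.5000
Minimum tick count = 26; winners = [1]; smallest index = 1

Answer: 1 26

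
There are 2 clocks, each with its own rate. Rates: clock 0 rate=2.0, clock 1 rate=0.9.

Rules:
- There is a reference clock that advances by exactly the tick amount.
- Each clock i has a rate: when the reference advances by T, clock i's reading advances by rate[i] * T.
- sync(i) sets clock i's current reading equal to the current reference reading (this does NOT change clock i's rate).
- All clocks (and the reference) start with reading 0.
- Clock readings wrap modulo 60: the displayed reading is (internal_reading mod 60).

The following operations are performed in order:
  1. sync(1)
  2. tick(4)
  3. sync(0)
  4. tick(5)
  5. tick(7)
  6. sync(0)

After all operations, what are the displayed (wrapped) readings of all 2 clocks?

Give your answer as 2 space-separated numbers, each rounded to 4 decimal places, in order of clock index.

After op 1 sync(1): ref=0.0000 raw=[0.0000 0.0000]
After op 2 tick(4): ref=4.0000 raw=[8.0000 3.6000]
After op 3 sync(0): ref=4.0000 raw=[4.0000 3.6000]
After op 4 tick(5): ref=9.0000 raw=[14.0000 8.1000]
After op 5 tick(7): ref=16.0000 raw=[28.0000 14.4000]
After op 6 sync(0): ref=16.0000 raw=[16.0000 14.4000]
Wrap final raw readings (mod 60): 16.0000 mod 60 = 16.0000; 14.4000 mod 60 = 14.4000

Answer: 16.0000 14.4000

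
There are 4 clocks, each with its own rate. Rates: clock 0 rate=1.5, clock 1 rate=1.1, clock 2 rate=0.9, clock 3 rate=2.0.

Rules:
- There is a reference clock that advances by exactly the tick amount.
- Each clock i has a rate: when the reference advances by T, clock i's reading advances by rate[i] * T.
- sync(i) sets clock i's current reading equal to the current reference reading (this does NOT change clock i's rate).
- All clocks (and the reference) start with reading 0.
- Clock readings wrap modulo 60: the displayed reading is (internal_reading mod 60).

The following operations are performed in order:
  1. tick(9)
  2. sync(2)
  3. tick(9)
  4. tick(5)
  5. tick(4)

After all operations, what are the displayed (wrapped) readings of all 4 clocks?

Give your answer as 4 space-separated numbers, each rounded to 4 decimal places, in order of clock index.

After op 1 tick(9): ref=9.0000 raw=[13.5000 9.9000 8.1000 18.0000]
After op 2 sync(2): ref=9.0000 raw=[13.5000 9.9000 9.0000 18.0000]
After op 3 tick(9): ref=18.0000 raw=[27.0000 19.8000 17.1000 36.0000]
After op 4 tick(5): ref=23.0000 raw=[34.5000 25.3000 21.6000 46.0000]
After op 5 tick(4): ref=27.0000 raw=[40.5000 29.7000 25.2000 54.0000]
Wrap final raw readings (mod 60): 40.5000 mod 60 = 40.5000; 29.7000 mod 60 = 29.7000; 25.2000 mod 60 = 25.2000; 54.0000 mod 60 = 54.0000

Answer: 40.5000 29.7000 25.2000 54.0000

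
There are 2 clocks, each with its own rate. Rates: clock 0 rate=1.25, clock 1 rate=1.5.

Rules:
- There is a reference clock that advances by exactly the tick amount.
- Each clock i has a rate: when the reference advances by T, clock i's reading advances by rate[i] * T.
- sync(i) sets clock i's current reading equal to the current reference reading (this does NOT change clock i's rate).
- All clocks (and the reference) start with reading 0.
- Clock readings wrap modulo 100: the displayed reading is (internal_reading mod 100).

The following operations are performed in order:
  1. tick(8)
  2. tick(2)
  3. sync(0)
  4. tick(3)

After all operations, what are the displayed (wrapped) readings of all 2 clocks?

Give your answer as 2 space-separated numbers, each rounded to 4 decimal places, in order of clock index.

After op 1 tick(8): ref=8.0000 raw=[10.0000 12.0000]
After op 2 tick(2): ref=10.0000 raw=[12.5000 15.0000]
After op 3 sync(0): ref=10.0000 raw=[10.0000 15.0000]
After op 4 tick(3): ref=13.0000 raw=[13.7500 19.5000]
Wrap final raw readings (mod 100): 13.7500 mod 100 = 13.7500; 19.5000 mod 100 = 19.5000

Answer: 13.7500 19.5000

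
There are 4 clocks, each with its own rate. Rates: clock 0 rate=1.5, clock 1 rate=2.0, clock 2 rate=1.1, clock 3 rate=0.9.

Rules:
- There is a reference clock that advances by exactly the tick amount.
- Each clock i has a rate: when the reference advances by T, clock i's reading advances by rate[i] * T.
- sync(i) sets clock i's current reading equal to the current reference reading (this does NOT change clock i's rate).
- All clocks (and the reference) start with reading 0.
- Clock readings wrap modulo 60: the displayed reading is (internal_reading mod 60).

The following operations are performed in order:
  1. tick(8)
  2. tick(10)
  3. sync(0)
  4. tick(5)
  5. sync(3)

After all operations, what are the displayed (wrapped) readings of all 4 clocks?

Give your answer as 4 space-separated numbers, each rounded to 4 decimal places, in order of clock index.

After op 1 tick(8): ref=8.0000 raw=[12.0000 16.0000 8.8000 7.2000]
After op 2 tick(10): ref=18.0000 raw=[27.0000 36.0000 19.8000 16.2000]
After op 3 sync(0): ref=18.0000 raw=[18.0000 36.0000 19.8000 16.2000]
After op 4 tick(5): ref=23.0000 raw=[25.5000 46.0000 25.3000 20.7000]
After op 5 sync(3): ref=23.0000 raw=[25.5000 46.0000 25.3000 23.0000]
Wrap final raw readings (mod 60): 25.5000 mod 60 = 25.5000; 46.0000 mod 60 = 46.0000; 25.3000 mod 60 = 25.3000; 23.0000 mod 60 = 23.0000

Answer: 25.5000 46.0000 25.3000 23.0000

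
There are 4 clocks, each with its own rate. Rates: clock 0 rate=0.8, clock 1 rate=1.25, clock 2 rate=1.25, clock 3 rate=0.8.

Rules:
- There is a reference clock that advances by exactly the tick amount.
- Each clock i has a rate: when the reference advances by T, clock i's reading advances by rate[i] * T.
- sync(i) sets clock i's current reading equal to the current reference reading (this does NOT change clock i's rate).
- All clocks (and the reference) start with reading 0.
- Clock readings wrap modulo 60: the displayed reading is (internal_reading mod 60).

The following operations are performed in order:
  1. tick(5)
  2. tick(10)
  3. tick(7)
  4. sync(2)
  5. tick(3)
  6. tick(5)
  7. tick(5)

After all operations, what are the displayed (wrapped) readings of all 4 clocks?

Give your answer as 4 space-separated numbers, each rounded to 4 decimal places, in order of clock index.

Answer: 28.0000 43.7500 38.2500 28.0000

Derivation:
After op 1 tick(5): ref=5.0000 raw=[4.0000 6.2500 6.2500 4.0000]
After op 2 tick(10): ref=15.0000 raw=[12.0000 18.7500 18.7500 12.0000]
After op 3 tick(7): ref=22.0000 raw=[17.6000 27.5000 27.5000 17.6000]
After op 4 sync(2): ref=22.0000 raw=[17.6000 27.5000 22.0000 17.6000]
After op 5 tick(3): ref=25.0000 raw=[20.0000 31.2500 25.7500 20.0000]
After op 6 tick(5): ref=30.0000 raw=[24.0000 37.5000 32.0000 24.0000]
After op 7 tick(5): ref=35.0000 raw=[28.0000 43.7500 38.2500 28.0000]
Wrap final raw readings (mod 60): 28.0000 mod 60 = 28.0000; 43.7500 mod 60 = 43.7500; 38.2500 mod 60 = 38.2500; 28.0000 mod 60 = 28.0000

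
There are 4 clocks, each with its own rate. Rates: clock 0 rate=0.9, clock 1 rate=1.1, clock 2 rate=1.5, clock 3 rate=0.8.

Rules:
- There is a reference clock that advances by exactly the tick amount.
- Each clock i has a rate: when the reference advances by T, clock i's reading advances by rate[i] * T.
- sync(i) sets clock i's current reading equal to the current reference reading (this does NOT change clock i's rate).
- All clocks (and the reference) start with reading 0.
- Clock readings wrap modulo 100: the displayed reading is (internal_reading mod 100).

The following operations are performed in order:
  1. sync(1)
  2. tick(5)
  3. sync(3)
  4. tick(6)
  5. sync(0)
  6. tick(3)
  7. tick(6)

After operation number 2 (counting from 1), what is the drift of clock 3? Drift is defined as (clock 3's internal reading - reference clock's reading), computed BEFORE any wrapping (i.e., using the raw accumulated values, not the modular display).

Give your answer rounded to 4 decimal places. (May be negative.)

Answer: -1.0000

Derivation:
After op 1 sync(1): ref=0.0000 raw=[0.0000 0.0000 0.0000 0.0000]
After op 2 tick(5): ref=5.0000 raw=[4.5000 5.5000 7.5000 4.0000]
Drift of clock 3 after op 2: 4.0000 - 5.0000 = -1.0000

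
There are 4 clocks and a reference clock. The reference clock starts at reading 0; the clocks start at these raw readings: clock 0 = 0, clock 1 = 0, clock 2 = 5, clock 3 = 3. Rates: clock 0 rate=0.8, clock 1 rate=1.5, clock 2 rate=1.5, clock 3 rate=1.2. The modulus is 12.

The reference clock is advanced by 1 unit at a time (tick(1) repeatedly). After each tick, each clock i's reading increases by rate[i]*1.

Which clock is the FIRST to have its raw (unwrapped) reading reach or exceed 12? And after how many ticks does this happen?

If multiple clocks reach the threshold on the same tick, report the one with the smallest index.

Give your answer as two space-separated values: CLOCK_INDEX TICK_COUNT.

Answer: 2 5

Derivation:
clock 0: start=0, rate=0.8, needs 12-0 = 12; ticks = ceil(12/0.8) = ceil(15.0000) = 15; reading at tick 15 = 0 + 0.8*15 = 12.0000
clock 1: start=0, rate=1.5, needs 12-0 = 12; ticks = ceil(12/1.5) = ceil(8.0000) = 8; reading at tick 8 = 0 + 1.5*8 = 12.0000
clock 2: start=5, rate=1.5, needs 12-5 = 7; ticks = ceil(7/1.5) = ceil(4.6667) = 5; reading at tick 5 = 5 + 1.5*5 = 12.5000
clock 3: start=3, rate=1.2, needs 12-3 = 9; ticks = ceil(9/1.2) = ceil(7.5000) = 8; reading at tick 8 = 3 + 1.2*8 = 12.6000
Minimum tick count = 5; winners = [2]; smallest index = 2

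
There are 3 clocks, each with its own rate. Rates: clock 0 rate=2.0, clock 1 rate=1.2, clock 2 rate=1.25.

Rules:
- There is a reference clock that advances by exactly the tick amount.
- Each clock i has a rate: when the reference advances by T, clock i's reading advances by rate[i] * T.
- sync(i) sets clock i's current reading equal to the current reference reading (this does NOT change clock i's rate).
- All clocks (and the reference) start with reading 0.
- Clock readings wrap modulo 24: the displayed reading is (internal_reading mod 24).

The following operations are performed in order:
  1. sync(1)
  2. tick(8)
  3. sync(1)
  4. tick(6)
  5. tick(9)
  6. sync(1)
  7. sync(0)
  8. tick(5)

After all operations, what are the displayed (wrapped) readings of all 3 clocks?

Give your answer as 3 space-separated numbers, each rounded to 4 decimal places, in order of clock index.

After op 1 sync(1): ref=0.0000 raw=[0.0000 0.0000 0.0000]
After op 2 tick(8): ref=8.0000 raw=[16.0000 9.6000 10.0000]
After op 3 sync(1): ref=8.0000 raw=[16.0000 8.0000 10.0000]
After op 4 tick(6): ref=14.0000 raw=[28.0000 15.2000 17.5000]
After op 5 tick(9): ref=23.0000 raw=[46.0000 26.0000 28.7500]
After op 6 sync(1): ref=23.0000 raw=[46.0000 23.0000 28.7500]
After op 7 sync(0): ref=23.0000 raw=[23.0000 23.0000 28.7500]
After op 8 tick(5): ref=28.0000 raw=[33.0000 29.0000 35.0000]
Wrap final raw readings (mod 24): 33.0000 mod 24 = 9.0000; 29.0000 mod 24 = 5.0000; 35.0000 mod 24 = 11.0000

Answer: 9.0000 5.0000 11.0000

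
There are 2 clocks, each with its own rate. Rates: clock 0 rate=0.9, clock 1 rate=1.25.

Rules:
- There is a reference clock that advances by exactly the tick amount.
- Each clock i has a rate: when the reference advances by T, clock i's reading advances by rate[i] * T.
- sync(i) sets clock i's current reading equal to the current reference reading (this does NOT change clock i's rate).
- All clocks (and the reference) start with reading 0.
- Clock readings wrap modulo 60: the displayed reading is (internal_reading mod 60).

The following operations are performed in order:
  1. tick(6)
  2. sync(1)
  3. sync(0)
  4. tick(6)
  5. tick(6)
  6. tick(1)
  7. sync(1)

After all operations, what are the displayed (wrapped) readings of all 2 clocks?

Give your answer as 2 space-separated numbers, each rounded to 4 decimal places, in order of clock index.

After op 1 tick(6): ref=6.0000 raw=[5.4000 7.5000]
After op 2 sync(1): ref=6.0000 raw=[5.4000 6.0000]
After op 3 sync(0): ref=6.0000 raw=[6.0000 6.0000]
After op 4 tick(6): ref=12.0000 raw=[11.4000 13.5000]
After op 5 tick(6): ref=18.0000 raw=[16.8000 21.0000]
After op 6 tick(1): ref=19.0000 raw=[17.7000 22.2500]
After op 7 sync(1): ref=19.0000 raw=[17.7000 19.0000]
Wrap final raw readings (mod 60): 17.7000 mod 60 = 17.7000; 19.0000 mod 60 = 19.0000

Answer: 17.7000 19.0000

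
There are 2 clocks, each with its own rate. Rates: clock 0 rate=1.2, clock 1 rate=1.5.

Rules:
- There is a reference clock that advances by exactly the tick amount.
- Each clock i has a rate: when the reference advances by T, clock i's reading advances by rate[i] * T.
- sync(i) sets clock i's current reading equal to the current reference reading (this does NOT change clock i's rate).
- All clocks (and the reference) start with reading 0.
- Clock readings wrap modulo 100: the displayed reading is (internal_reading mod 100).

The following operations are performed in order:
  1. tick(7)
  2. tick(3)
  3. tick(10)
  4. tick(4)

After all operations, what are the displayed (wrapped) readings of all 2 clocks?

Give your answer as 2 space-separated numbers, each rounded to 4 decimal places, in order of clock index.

After op 1 tick(7): ref=7.0000 raw=[8.4000 10.5000]
After op 2 tick(3): ref=10.0000 raw=[12.0000 15.0000]
After op 3 tick(10): ref=20.0000 raw=[24.0000 30.0000]
After op 4 tick(4): ref=24.0000 raw=[28.8000 36.0000]
Wrap final raw readings (mod 100): 28.8000 mod 100 = 28.8000; 36.0000 mod 100 = 36.0000

Answer: 28.8000 36.0000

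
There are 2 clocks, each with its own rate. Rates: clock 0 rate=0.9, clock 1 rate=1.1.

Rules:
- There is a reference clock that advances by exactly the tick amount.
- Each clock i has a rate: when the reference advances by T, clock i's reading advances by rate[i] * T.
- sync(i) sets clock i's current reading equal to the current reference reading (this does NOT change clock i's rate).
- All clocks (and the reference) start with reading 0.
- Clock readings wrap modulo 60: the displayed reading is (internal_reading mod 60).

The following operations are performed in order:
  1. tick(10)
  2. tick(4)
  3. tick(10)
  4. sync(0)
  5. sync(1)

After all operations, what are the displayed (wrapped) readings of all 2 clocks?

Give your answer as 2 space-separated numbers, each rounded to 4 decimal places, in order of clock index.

Answer: 24.0000 24.0000

Derivation:
After op 1 tick(10): ref=10.0000 raw=[9.0000 11.0000]
After op 2 tick(4): ref=14.0000 raw=[12.6000 15.4000]
After op 3 tick(10): ref=24.0000 raw=[21.6000 26.4000]
After op 4 sync(0): ref=24.0000 raw=[24.0000 26.4000]
After op 5 sync(1): ref=24.0000 raw=[24.0000 24.0000]
Wrap final raw readings (mod 60): 24.0000 mod 60 = 24.0000; 24.0000 mod 60 = 24.0000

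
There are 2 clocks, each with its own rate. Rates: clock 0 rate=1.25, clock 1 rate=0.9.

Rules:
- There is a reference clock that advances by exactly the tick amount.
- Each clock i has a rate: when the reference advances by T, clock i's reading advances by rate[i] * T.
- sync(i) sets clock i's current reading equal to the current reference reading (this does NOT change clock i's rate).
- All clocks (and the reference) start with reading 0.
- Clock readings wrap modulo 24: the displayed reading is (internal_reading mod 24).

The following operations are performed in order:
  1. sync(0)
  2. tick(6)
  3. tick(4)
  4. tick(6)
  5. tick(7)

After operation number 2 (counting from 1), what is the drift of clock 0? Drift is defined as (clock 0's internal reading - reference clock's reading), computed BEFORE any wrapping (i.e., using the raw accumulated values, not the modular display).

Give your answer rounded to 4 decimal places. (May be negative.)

Answer: 1.5000

Derivation:
After op 1 sync(0): ref=0.0000 raw=[0.0000 0.0000]
After op 2 tick(6): ref=6.0000 raw=[7.5000 5.4000]
Drift of clock 0 after op 2: 7.5000 - 6.0000 = 1.5000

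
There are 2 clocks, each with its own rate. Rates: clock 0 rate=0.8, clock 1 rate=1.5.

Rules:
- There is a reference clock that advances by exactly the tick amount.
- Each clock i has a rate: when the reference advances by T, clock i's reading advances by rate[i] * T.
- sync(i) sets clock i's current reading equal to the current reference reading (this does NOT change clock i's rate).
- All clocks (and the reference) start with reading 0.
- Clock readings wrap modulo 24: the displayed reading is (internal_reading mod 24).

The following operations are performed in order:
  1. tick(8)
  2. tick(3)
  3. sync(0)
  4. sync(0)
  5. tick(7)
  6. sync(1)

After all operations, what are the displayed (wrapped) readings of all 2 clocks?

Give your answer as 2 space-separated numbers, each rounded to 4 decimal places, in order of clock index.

Answer: 16.6000 18.0000

Derivation:
After op 1 tick(8): ref=8.0000 raw=[6.4000 12.0000]
After op 2 tick(3): ref=11.0000 raw=[8.8000 16.5000]
After op 3 sync(0): ref=11.0000 raw=[11.0000 16.5000]
After op 4 sync(0): ref=11.0000 raw=[11.0000 16.5000]
After op 5 tick(7): ref=18.0000 raw=[16.6000 27.0000]
After op 6 sync(1): ref=18.0000 raw=[16.6000 18.0000]
Wrap final raw readings (mod 24): 16.6000 mod 24 = 16.6000; 18.0000 mod 24 = 18.0000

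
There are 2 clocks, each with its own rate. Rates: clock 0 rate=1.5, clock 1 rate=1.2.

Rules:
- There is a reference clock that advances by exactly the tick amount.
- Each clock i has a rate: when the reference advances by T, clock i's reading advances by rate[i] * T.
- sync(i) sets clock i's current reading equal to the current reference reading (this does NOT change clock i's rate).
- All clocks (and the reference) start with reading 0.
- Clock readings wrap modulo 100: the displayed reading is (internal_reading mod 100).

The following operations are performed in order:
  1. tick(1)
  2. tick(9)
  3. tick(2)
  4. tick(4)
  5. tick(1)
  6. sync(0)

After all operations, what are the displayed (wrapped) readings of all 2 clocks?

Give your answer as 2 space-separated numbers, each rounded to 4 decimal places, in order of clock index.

Answer: 17.0000 20.4000

Derivation:
After op 1 tick(1): ref=1.0000 raw=[1.5000 1.2000]
After op 2 tick(9): ref=10.0000 raw=[15.0000 12.0000]
After op 3 tick(2): ref=12.0000 raw=[18.0000 14.4000]
After op 4 tick(4): ref=16.0000 raw=[24.0000 19.2000]
After op 5 tick(1): ref=17.0000 raw=[25.5000 20.4000]
After op 6 sync(0): ref=17.0000 raw=[17.0000 20.4000]
Wrap final raw readings (mod 100): 17.0000 mod 100 = 17.0000; 20.4000 mod 100 = 20.4000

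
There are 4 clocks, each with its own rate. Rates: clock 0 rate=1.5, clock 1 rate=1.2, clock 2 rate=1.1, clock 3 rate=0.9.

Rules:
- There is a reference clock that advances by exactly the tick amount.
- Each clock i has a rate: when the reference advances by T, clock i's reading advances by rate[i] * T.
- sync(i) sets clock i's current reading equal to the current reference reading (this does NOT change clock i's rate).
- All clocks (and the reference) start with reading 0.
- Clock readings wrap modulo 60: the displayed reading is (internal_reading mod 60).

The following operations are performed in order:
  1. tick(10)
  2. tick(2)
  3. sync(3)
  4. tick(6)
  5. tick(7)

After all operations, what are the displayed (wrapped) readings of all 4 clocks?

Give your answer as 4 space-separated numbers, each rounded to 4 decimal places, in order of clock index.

Answer: 37.5000 30.0000 27.5000 23.7000

Derivation:
After op 1 tick(10): ref=10.0000 raw=[15.0000 12.0000 11.0000 9.0000]
After op 2 tick(2): ref=12.0000 raw=[18.0000 14.4000 13.2000 10.8000]
After op 3 sync(3): ref=12.0000 raw=[18.0000 14.4000 13.2000 12.0000]
After op 4 tick(6): ref=18.0000 raw=[27.0000 21.6000 19.8000 17.4000]
After op 5 tick(7): ref=25.0000 raw=[37.5000 30.0000 27.5000 23.7000]
Wrap final raw readings (mod 60): 37.5000 mod 60 = 37.5000; 30.0000 mod 60 = 30.0000; 27.5000 mod 60 = 27.5000; 23.7000 mod 60 = 23.7000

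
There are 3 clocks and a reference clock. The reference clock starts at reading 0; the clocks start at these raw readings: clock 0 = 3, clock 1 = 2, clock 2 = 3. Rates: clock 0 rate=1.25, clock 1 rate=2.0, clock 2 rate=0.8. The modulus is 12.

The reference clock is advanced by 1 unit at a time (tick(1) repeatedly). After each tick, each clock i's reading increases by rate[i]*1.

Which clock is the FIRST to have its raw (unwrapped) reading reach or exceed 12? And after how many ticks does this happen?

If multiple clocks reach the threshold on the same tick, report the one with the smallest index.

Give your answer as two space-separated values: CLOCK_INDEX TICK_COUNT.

Answer: 1 5

Derivation:
clock 0: start=3, rate=1.25, needs 12-3 = 9; ticks = ceil(9/1.25) = ceil(7.2000) = 8; reading at tick 8 = 3 + 1.25*8 = 13.0000
clock 1: start=2, rate=2.0, needs 12-2 = 10; ticks = ceil(10/2.0) = ceil(5.0000) = 5; reading at tick 5 = 2 + 2.0*5 = 12.0000
clock 2: start=3, rate=0.8, needs 12-3 = 9; ticks = ceil(9/0.8) = ceil(11.2500) = 12; reading at tick 12 = 3 + 0.8*12 = 12.6000
Minimum tick count = 5; winners = [1]; smallest index = 1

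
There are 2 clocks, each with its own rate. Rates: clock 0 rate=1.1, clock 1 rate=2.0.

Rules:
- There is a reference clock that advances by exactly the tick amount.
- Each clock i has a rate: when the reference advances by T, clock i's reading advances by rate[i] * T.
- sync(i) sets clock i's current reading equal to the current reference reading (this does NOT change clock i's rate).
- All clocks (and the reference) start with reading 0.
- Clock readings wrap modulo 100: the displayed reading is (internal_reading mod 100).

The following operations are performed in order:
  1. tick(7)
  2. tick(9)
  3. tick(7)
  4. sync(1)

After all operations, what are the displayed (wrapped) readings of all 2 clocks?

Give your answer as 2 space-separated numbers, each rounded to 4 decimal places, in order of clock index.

After op 1 tick(7): ref=7.0000 raw=[7.7000 14.0000]
After op 2 tick(9): ref=16.0000 raw=[17.6000 32.0000]
After op 3 tick(7): ref=23.0000 raw=[25.3000 46.0000]
After op 4 sync(1): ref=23.0000 raw=[25.3000 23.0000]
Wrap final raw readings (mod 100): 25.3000 mod 100 = 25.3000; 23.0000 mod 100 = 23.0000

Answer: 25.3000 23.0000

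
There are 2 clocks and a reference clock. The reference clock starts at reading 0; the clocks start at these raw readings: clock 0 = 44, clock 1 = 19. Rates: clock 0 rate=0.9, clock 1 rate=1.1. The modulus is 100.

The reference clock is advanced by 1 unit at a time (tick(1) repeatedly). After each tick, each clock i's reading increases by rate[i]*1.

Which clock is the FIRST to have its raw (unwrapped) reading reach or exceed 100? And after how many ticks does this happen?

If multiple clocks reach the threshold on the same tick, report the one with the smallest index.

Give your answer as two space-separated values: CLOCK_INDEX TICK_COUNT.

clock 0: start=44, rate=0.9, needs 100-44 = 56; ticks = ceil(56/0.9) = ceil(62.2222) = 63; reading at tick 63 = 44 + 0.9*63 = 100.7000
clock 1: start=19, rate=1.1, needs 100-19 = 81; ticks = ceil(81/1.1) = ceil(73.6364) = 74; reading at tick 74 = 19 + 1.1*74 = 100.4000
Minimum tick count = 63; winners = [0]; smallest index = 0

Answer: 0 63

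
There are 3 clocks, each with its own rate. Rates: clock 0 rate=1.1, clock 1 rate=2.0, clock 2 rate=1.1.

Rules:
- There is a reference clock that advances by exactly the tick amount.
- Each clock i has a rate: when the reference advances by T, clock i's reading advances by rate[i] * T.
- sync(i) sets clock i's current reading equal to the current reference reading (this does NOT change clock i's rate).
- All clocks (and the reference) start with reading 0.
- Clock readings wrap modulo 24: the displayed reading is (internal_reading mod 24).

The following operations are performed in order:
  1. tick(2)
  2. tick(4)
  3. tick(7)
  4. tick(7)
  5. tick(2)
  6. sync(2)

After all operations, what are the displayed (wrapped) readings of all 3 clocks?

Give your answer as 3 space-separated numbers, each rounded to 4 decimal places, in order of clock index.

After op 1 tick(2): ref=2.0000 raw=[2.2000 4.0000 2.2000]
After op 2 tick(4): ref=6.0000 raw=[6.6000 12.0000 6.6000]
After op 3 tick(7): ref=13.0000 raw=[14.3000 26.0000 14.3000]
After op 4 tick(7): ref=20.0000 raw=[22.0000 40.0000 22.0000]
After op 5 tick(2): ref=22.0000 raw=[24.2000 44.0000 24.2000]
After op 6 sync(2): ref=22.0000 raw=[24.2000 44.0000 22.0000]
Wrap final raw readings (mod 24): 24.2000 mod 24 = 0.2000; 44.0000 mod 24 = 20.0000; 22.0000 mod 24 = 22.0000

Answer: 0.2000 20.0000 22.0000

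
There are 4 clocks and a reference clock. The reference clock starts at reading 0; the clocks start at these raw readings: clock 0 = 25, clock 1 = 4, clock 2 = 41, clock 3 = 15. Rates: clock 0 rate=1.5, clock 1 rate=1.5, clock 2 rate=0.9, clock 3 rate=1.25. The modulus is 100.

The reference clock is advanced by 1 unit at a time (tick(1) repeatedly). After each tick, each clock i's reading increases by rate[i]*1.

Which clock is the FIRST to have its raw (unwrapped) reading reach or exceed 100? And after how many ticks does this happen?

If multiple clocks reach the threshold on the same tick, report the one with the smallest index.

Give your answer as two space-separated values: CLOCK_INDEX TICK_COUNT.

clock 0: start=25, rate=1.5, needs 100-25 = 75; ticks = ceil(75/1.5) = ceil(50.0000) = 50; reading at tick 50 = 25 + 1.5*50 = 100.0000
clock 1: start=4, rate=1.5, needs 100-4 = 96; ticks = ceil(96/1.5) = ceil(64.0000) = 64; reading at tick 64 = 4 + 1.5*64 = 100.0000
clock 2: start=41, rate=0.9, needs 100-41 = 59; ticks = ceil(59/0.9) = ceil(65.5556) = 66; reading at tick 66 = 41 + 0.9*66 = 100.4000
clock 3: start=15, rate=1.25, needs 100-15 = 85; ticks = ceil(85/1.25) = ceil(68.0000) = 68; reading at tick 68 = 15 + 1.25*68 = 100.0000
Minimum tick count = 50; winners = [0]; smallest index = 0

Answer: 0 50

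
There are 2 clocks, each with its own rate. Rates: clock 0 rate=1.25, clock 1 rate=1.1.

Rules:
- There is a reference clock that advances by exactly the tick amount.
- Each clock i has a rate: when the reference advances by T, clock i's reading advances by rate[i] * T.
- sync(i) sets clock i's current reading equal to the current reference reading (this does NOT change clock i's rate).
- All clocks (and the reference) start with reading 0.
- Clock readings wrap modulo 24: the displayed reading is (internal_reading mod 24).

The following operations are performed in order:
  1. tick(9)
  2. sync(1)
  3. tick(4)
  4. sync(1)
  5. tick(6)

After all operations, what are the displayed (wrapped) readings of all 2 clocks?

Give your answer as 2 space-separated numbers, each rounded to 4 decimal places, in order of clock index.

After op 1 tick(9): ref=9.0000 raw=[11.2500 9.9000]
After op 2 sync(1): ref=9.0000 raw=[11.2500 9.0000]
After op 3 tick(4): ref=13.0000 raw=[16.2500 13.4000]
After op 4 sync(1): ref=13.0000 raw=[16.2500 13.0000]
After op 5 tick(6): ref=19.0000 raw=[23.7500 19.6000]
Wrap final raw readings (mod 24): 23.7500 mod 24 = 23.7500; 19.6000 mod 24 = 19.6000

Answer: 23.7500 19.6000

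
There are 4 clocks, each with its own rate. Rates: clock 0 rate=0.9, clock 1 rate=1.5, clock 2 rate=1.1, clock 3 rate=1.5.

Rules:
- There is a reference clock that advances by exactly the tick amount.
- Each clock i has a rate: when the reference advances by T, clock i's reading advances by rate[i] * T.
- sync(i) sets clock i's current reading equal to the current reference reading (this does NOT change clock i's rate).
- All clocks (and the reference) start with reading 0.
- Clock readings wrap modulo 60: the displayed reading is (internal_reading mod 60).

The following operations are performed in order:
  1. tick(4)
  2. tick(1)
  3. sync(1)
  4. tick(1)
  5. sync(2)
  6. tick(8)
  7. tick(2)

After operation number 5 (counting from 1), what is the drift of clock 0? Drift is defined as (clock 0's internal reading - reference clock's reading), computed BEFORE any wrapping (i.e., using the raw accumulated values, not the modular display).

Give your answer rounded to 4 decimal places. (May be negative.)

After op 1 tick(4): ref=4.0000 raw=[3.6000 6.0000 4.4000 6.0000]
After op 2 tick(1): ref=5.0000 raw=[4.5000 7.5000 5.5000 7.5000]
After op 3 sync(1): ref=5.0000 raw=[4.5000 5.0000 5.5000 7.5000]
After op 4 tick(1): ref=6.0000 raw=[5.4000 6.5000 6.6000 9.0000]
After op 5 sync(2): ref=6.0000 raw=[5.4000 6.5000 6.0000 9.0000]
Drift of clock 0 after op 5: 5.4000 - 6.0000 = -0.6000

Answer: -0.6000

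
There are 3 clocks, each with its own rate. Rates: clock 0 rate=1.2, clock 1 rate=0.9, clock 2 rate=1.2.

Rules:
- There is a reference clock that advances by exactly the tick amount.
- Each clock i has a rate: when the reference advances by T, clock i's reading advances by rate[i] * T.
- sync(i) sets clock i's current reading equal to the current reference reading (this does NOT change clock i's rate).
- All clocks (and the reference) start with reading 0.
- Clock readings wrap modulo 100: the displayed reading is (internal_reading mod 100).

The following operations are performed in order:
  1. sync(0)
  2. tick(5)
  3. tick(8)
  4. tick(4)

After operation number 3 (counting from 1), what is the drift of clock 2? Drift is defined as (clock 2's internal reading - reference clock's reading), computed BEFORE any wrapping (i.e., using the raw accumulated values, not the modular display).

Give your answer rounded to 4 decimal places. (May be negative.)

After op 1 sync(0): ref=0.0000 raw=[0.0000 0.0000 0.0000]
After op 2 tick(5): ref=5.0000 raw=[6.0000 4.5000 6.0000]
After op 3 tick(8): ref=13.0000 raw=[15.6000 11.7000 15.6000]
Drift of clock 2 after op 3: 15.6000 - 13.0000 = 2.6000

Answer: 2.6000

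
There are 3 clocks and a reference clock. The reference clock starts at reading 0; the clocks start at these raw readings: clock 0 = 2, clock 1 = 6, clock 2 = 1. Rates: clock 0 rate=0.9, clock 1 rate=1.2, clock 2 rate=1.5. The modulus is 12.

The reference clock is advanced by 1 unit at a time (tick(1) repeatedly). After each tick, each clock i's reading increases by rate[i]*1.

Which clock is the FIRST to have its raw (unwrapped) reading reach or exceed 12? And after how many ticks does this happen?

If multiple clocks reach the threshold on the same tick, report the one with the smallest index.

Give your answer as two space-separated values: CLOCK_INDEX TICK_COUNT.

clock 0: start=2, rate=0.9, needs 12-2 = 10; ticks = ceil(10/0.9) = ceil(11.1111) = 12; reading at tick 12 = 2 + 0.9*12 = 12.8000
clock 1: start=6, rate=1.2, needs 12-6 = 6; ticks = ceil(6/1.2) = ceil(5.0000) = 5; reading at tick 5 = 6 + 1.2*5 = 12.0000
clock 2: start=1, rate=1.5, needs 12-1 = 11; ticks = ceil(11/1.5) = ceil(7.3333) = 8; reading at tick 8 = 1 + 1.5*8 = 13.0000
Minimum tick count = 5; winners = [1]; smallest index = 1

Answer: 1 5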